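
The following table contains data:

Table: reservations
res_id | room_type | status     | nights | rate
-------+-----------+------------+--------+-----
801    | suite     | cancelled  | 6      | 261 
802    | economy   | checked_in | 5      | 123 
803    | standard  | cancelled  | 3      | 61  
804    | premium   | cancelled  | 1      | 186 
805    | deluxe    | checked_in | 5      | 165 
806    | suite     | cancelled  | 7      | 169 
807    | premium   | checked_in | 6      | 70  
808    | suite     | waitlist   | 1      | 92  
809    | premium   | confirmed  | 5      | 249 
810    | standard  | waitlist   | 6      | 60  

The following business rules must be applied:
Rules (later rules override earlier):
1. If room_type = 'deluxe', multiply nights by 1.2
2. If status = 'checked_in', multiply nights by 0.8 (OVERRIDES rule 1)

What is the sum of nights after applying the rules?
41.8

Step 1: Rule 2 takes priority for records with status = 'checked_in'
  - 3 records: 16 × 0.8 = 12.8
Step 2: Rule 1 applies to remaining records with room_type = 'deluxe'
  - 0 records: 0 × 1.2 = 0.0
Step 3: Other records unchanged: 29
Step 4: Final sum = 12.8 + 0.0 + 29 = 41.8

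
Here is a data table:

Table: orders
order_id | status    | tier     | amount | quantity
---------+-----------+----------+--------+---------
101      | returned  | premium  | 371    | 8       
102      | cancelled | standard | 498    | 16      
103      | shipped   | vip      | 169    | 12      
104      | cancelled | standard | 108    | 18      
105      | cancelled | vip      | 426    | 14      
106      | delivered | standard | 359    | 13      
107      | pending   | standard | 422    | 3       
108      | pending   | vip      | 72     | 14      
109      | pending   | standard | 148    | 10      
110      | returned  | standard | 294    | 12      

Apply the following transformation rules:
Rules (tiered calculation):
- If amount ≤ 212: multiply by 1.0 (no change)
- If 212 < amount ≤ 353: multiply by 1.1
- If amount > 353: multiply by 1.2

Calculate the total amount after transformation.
3311.6

Step 1: Tier 1 (amount ≤ 212): 4 records, sum = 497 × 1.0 = 497.0
Step 2: Tier 2 (212 < amount ≤ 353): 1 records, sum = 294 × 1.1 = 323.4
Step 3: Tier 3 (amount > 353): 5 records, sum = 2076 × 1.2 = 2491.2
Step 4: Final sum = 497.0 + 323.4 + 2491.2 = 3311.6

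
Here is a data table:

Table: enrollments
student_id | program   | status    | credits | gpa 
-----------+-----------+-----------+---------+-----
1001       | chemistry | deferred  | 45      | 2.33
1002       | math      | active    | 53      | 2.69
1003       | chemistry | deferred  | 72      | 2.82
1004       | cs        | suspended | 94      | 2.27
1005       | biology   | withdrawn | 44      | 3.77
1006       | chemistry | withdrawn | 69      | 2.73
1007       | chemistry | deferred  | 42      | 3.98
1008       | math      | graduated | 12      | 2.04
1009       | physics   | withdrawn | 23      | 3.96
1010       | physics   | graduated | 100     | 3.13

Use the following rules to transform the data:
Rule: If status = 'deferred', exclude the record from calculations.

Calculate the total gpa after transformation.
20.59

Step 1: Identify records where status = 'deferred'
Step 2: The excluded records sum to 9.13
Step 3: Original total gpa = 29.72
Step 4: Remaining total = 29.72 - 9.13 = 20.59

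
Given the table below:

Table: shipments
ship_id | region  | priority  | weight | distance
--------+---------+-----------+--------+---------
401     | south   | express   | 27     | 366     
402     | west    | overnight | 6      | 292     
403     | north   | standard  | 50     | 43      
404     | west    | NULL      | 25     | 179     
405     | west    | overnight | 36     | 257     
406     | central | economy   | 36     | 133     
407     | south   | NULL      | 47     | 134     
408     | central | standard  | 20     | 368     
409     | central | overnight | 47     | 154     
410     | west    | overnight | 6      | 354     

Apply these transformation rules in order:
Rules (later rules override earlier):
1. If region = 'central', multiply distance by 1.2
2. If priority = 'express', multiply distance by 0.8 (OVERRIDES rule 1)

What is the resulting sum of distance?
2337.8

Step 1: Rule 2 takes priority for records with priority = 'express'
  - 1 records: 366 × 0.8 = 292.8
Step 2: Rule 1 applies to remaining records with region = 'central'
  - 3 records: 655 × 1.2 = 786.0
Step 3: Other records unchanged: 1259
Step 4: Final sum = 292.8 + 786.0 + 1259 = 2337.8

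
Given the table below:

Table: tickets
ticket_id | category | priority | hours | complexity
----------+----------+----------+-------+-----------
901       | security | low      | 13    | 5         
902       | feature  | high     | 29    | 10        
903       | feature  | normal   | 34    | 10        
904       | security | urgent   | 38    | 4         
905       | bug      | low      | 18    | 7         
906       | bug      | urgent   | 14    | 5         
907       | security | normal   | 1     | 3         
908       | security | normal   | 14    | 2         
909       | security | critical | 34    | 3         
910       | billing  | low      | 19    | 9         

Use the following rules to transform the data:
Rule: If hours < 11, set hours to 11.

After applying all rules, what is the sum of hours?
224

Step 1: 1 records have hours < 11
Step 2: These records originally summed to 1
Step 3: After setting to minimum: 1 × 11 = 11
Step 4: Unaffected records sum: 213
Step 5: Final sum = 11 + 213 = 224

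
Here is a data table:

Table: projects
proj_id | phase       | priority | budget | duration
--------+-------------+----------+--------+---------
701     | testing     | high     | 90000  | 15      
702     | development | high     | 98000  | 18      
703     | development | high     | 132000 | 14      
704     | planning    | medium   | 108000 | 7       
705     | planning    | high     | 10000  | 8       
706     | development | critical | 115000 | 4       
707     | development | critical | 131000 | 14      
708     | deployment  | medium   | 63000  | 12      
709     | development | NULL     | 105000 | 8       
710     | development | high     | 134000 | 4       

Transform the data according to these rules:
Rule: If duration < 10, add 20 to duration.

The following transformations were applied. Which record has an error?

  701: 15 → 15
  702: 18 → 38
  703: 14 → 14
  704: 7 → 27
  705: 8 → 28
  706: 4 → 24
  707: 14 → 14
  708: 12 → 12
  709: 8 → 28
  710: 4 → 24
Record 702 has an error. The correct transformed value should be 18, not 38.

Step 1: Check each record against the rule
Step 2: Record 702 has duration = 18
Step 3: Since 18 >= 10, the bonus should not have been applied
Step 4: Correct value = 18, but claimed value = 38
Conclusion: Record 702 has the error.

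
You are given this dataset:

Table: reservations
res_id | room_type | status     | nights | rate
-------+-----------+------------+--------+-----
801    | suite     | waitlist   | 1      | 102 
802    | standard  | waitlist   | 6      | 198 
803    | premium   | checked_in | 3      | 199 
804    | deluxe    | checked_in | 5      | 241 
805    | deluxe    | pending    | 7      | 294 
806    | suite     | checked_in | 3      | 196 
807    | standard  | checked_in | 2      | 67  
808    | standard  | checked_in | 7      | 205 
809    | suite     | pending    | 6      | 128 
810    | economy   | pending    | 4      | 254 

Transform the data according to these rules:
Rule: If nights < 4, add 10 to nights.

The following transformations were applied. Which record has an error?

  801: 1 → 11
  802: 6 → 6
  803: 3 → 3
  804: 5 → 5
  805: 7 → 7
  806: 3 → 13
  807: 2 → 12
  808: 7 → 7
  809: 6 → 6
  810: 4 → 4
Record 803 has an error. The correct transformed value should be 13, not 3.

Step 1: Check each record against the rule
Step 2: Record 803 has nights = 3
Step 3: Since 3 < 4, the bonus should have been applied
Step 4: Correct value = 13, but claimed value = 3
Conclusion: Record 803 has the error.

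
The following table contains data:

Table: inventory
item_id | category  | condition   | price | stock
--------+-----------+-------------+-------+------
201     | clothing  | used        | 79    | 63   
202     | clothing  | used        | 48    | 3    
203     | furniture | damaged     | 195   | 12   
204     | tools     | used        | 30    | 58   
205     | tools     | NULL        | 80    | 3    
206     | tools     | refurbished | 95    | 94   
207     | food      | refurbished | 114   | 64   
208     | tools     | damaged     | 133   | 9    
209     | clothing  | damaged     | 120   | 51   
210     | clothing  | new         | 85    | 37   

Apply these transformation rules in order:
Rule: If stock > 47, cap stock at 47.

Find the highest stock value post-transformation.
47

Step 1: Original maximum stock = 94
Step 2: Apply cap at 47
Step 3: 5 records had stock > 47 and were capped
Step 4: Maximum after transformation = 47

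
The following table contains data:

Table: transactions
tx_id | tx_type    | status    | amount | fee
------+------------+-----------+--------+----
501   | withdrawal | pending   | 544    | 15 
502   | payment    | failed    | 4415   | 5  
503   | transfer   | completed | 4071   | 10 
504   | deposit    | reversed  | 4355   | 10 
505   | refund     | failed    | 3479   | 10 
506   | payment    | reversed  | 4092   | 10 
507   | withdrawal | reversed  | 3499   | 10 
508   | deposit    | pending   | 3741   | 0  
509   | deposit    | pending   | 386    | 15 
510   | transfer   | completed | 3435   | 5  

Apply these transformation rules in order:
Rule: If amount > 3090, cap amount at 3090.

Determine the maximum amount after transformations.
3090

Step 1: Original maximum amount = 4415
Step 2: Apply cap at 3090
Step 3: 8 records had amount > 3090 and were capped
Step 4: Maximum after transformation = 3090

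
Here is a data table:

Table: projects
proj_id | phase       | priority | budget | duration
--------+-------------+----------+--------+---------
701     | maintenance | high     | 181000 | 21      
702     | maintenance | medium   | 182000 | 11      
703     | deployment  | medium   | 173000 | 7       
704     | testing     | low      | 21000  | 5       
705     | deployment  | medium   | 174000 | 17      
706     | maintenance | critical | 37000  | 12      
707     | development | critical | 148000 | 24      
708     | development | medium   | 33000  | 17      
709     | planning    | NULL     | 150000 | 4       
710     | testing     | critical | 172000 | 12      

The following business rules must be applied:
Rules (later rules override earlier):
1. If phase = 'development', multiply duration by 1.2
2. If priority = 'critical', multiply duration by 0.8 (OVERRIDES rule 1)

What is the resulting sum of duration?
123.8

Step 1: Rule 2 takes priority for records with priority = 'critical'
  - 3 records: 48 × 0.8 = 38.4
Step 2: Rule 1 applies to remaining records with phase = 'development'
  - 1 records: 17 × 1.2 = 20.4
Step 3: Other records unchanged: 65
Step 4: Final sum = 38.4 + 20.4 + 65 = 123.8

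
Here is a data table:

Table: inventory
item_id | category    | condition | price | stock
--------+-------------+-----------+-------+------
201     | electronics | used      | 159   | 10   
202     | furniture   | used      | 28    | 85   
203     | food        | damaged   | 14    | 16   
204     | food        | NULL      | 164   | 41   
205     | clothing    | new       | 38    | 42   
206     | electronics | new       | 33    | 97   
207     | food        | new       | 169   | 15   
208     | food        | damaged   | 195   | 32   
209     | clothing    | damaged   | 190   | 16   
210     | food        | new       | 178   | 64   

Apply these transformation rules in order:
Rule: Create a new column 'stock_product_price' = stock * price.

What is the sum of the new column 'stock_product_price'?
38922

Step 1: For each record, compute stock * price
Example calculations:
  10 * 159 = 1590
  85 * 28 = 2380
  16 * 14 = 224
  ...
Step 2: Sum all derived values
Step 3: Total = 38922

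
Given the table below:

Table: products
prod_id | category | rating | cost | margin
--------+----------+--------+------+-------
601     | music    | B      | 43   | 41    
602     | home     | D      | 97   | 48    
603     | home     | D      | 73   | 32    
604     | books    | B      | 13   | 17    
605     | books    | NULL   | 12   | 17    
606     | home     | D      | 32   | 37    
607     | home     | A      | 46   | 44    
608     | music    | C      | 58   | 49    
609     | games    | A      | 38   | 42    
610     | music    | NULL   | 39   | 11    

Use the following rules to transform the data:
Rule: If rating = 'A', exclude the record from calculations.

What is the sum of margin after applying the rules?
252

Step 1: Identify records where rating = 'A'
Step 2: The excluded records sum to 86
Step 3: Original total margin = 338
Step 4: Remaining total = 338 - 86 = 252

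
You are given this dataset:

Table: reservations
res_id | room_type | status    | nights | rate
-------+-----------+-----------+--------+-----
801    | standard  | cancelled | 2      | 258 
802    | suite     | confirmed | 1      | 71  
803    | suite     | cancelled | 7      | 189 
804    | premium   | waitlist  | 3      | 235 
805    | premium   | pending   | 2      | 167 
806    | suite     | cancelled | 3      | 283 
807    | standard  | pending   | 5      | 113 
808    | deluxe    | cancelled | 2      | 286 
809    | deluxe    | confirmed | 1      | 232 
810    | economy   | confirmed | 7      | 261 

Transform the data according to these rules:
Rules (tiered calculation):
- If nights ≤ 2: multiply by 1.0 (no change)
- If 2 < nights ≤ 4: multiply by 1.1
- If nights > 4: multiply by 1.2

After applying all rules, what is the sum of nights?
37.4

Step 1: Tier 1 (nights ≤ 2): 5 records, sum = 8 × 1.0 = 8.0
Step 2: Tier 2 (2 < nights ≤ 4): 2 records, sum = 6 × 1.1 = 6.6
Step 3: Tier 3 (nights > 4): 3 records, sum = 19 × 1.2 = 22.8
Step 4: Final sum = 8.0 + 6.6 + 22.8 = 37.4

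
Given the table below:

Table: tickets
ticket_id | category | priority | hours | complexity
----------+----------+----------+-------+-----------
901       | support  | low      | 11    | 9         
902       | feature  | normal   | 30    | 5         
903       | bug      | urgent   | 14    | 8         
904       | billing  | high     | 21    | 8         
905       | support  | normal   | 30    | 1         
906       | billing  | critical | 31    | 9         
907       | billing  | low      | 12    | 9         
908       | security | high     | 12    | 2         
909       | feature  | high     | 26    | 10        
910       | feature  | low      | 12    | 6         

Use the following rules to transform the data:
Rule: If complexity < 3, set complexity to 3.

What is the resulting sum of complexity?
70

Step 1: 2 records have complexity < 3
Step 2: These records originally summed to 3
Step 3: After setting to minimum: 2 × 3 = 6
Step 4: Unaffected records sum: 64
Step 5: Final sum = 6 + 64 = 70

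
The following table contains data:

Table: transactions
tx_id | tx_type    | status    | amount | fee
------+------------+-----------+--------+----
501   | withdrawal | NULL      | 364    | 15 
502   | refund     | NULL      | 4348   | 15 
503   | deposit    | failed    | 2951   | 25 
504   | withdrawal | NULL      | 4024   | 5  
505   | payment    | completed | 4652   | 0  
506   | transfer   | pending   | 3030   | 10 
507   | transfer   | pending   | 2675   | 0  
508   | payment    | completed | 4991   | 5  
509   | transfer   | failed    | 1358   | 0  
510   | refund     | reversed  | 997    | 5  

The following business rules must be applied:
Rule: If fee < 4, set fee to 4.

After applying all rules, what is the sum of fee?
92

Step 1: 3 records have fee < 4
Step 2: These records originally summed to 0
Step 3: After setting to minimum: 3 × 4 = 12
Step 4: Unaffected records sum: 80
Step 5: Final sum = 12 + 80 = 92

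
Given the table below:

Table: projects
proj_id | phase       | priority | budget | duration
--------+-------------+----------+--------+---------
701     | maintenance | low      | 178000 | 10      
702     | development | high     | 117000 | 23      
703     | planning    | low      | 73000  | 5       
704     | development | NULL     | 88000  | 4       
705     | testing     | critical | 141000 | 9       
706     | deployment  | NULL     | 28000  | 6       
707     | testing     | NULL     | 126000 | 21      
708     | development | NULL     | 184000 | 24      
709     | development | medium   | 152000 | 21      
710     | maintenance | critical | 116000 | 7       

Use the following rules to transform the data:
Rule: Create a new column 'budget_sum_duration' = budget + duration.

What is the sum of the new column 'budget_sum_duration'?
1203130

Step 1: For each record, compute budget + duration
Example calculations:
  178000 + 10 = 178010
  117000 + 23 = 117023
  73000 + 5 = 73005
  ...
Step 2: Sum all derived values
Step 3: Total = 1203130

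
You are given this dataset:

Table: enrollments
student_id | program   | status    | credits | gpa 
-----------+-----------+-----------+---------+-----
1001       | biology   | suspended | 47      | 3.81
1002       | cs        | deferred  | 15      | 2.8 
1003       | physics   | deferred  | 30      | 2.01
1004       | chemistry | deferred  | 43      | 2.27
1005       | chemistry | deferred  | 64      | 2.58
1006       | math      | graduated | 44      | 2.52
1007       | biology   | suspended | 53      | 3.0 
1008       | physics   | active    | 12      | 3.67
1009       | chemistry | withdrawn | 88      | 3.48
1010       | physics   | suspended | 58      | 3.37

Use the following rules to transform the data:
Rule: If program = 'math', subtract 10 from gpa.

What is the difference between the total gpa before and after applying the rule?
10.0

Step 1: Original sum of gpa = 29.51
Step 2: 1 records have program = 'math'
Step 3: Each affected record changes by -10
Step 4: Total change = 1 × -10 = -10
Step 5: New sum = 29.51 + -10 = 19.51
Step 6: Difference = |19.51 - 29.51| = 10.0
        (Sum decreased by 10.0)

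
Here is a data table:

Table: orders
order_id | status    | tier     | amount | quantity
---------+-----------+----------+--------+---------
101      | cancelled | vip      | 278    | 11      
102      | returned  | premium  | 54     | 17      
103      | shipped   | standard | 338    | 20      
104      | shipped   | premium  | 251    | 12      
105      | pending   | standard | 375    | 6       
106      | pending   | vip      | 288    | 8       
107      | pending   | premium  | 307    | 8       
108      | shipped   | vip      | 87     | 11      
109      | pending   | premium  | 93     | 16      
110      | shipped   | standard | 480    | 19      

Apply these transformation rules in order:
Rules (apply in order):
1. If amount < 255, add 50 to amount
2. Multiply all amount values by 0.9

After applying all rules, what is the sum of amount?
2475.9

Step 1: Apply Rule 1 - Add 50 to records with amount < 255
  - 4 records affected: 485 + (4 × 50) = 685
  - Unaffected records: 2066
  - Sum after Rule 1: 2751
Step 2: Apply Rule 2 - Multiply all by 0.9
  - 2751 × 0.9 = 2475.9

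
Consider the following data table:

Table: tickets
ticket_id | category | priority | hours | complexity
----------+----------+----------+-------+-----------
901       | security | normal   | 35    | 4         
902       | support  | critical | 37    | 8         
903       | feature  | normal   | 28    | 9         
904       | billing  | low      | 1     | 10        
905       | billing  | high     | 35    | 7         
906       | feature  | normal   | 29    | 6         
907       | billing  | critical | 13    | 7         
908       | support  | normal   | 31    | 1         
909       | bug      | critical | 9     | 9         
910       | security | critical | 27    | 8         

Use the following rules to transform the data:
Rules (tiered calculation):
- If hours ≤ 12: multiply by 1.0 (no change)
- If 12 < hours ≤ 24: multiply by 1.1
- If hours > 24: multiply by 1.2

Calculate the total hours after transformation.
290.7

Step 1: Tier 1 (hours ≤ 12): 2 records, sum = 10 × 1.0 = 10.0
Step 2: Tier 2 (12 < hours ≤ 24): 1 records, sum = 13 × 1.1 = 14.3
Step 3: Tier 3 (hours > 24): 7 records, sum = 222 × 1.2 = 266.4
Step 4: Final sum = 10.0 + 14.3 + 266.4 = 290.7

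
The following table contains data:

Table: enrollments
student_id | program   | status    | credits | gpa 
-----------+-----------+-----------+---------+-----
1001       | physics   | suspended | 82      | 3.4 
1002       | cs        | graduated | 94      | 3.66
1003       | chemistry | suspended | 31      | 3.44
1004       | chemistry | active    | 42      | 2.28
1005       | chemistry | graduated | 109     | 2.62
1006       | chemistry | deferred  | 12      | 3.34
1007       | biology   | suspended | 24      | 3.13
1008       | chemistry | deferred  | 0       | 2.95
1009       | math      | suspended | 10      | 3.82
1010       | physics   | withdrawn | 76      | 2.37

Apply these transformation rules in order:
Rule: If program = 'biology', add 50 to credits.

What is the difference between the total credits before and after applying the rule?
50

Step 1: Original sum of credits = 480
Step 2: 1 records have program = 'biology'
Step 3: Each affected record changes by 50
Step 4: Total change = 1 × 50 = 50
Step 5: New sum = 480 + 50 = 530
Step 6: Difference = |530 - 480| = 50
        (Sum increased by 50)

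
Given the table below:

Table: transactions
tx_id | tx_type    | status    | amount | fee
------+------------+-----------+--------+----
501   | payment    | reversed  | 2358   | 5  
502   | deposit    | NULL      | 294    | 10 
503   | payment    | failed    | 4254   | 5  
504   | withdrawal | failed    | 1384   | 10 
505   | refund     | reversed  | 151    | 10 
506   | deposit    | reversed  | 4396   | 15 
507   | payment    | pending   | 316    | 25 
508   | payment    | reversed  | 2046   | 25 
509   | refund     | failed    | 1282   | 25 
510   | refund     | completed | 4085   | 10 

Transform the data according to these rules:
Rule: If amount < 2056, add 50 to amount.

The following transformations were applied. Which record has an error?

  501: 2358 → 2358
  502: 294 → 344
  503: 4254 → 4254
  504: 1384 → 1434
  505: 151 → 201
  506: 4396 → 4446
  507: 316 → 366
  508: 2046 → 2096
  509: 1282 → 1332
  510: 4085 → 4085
Record 506 has an error. The correct transformed value should be 4396, not 4446.

Step 1: Check each record against the rule
Step 2: Record 506 has amount = 4396
Step 3: Since 4396 >= 2056, the bonus should not have been applied
Step 4: Correct value = 4396, but claimed value = 4446
Conclusion: Record 506 has the error.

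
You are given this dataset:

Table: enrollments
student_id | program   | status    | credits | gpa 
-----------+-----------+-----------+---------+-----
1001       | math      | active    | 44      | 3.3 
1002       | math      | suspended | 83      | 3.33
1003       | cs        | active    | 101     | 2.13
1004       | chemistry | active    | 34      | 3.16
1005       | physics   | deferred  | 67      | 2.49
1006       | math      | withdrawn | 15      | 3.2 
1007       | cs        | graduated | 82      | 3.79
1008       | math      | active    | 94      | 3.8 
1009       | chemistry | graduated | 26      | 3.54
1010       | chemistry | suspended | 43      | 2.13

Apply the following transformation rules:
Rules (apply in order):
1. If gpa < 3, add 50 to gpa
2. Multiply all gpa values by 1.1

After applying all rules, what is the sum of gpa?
198.96

Step 1: Apply Rule 1 - Add 50 to records with gpa < 3
  - 3 records affected: 6.75 + (3 × 50) = 156.75
  - Unaffected records: 24.12
  - Sum after Rule 1: 180.87
Step 2: Apply Rule 2 - Multiply all by 1.1
  - 180.87 × 1.1 = 198.96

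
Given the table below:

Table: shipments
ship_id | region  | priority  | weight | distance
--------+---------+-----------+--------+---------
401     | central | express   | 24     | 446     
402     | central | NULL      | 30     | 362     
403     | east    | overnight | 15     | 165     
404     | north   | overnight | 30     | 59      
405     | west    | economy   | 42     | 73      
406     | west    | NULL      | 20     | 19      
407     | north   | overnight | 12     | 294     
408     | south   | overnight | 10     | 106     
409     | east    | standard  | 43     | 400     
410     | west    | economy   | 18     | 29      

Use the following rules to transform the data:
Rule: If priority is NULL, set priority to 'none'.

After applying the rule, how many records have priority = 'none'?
2

Step 1: Count records where priority IS NULL
Step 2: Found 2 records with NULL priority
Step 3: These records will have priority set to 'none'
Step 4: Records already having priority = 'none': 0
Step 5: Answer: 2 + 0 = 2 records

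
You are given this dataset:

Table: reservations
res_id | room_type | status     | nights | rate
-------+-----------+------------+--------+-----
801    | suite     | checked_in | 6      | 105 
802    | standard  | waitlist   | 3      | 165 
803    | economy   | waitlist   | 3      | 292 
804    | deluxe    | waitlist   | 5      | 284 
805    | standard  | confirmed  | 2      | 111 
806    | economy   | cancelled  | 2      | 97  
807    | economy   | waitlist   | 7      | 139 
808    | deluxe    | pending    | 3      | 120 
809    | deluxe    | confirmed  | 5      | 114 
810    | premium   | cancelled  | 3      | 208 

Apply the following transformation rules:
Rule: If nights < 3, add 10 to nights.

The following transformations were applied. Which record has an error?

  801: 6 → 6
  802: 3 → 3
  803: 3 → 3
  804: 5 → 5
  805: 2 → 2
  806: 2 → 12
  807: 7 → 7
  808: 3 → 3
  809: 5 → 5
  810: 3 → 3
Record 805 has an error. The correct transformed value should be 12, not 2.

Step 1: Check each record against the rule
Step 2: Record 805 has nights = 2
Step 3: Since 2 < 3, the bonus should have been applied
Step 4: Correct value = 12, but claimed value = 2
Conclusion: Record 805 has the error.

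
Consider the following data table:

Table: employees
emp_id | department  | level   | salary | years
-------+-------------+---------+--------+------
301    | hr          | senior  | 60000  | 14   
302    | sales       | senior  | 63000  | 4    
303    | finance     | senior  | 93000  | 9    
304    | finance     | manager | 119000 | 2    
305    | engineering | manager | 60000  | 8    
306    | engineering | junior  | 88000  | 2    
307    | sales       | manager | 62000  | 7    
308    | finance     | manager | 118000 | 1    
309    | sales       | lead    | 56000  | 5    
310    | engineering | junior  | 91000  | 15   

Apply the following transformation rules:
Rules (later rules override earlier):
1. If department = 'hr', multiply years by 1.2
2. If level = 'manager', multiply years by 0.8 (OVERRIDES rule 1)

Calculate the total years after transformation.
66.2

Step 1: Rule 2 takes priority for records with level = 'manager'
  - 4 records: 18 × 0.8 = 14.4
Step 2: Rule 1 applies to remaining records with department = 'hr'
  - 1 records: 14 × 1.2 = 16.8
Step 3: Other records unchanged: 35
Step 4: Final sum = 14.4 + 16.8 + 35 = 66.2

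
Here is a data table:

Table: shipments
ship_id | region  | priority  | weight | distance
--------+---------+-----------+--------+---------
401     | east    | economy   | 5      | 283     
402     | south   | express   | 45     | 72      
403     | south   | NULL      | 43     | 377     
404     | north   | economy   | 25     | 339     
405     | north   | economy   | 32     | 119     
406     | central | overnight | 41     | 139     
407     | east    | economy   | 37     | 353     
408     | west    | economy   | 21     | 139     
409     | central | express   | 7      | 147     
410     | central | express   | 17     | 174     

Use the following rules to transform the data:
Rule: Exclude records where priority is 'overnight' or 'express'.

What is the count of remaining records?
6

Step 1: Count records to exclude
  - 1 (overnight) + 3 (express) = 4 records
Step 2: Total records: 10
Step 3: Remaining = 10 - 4 = 6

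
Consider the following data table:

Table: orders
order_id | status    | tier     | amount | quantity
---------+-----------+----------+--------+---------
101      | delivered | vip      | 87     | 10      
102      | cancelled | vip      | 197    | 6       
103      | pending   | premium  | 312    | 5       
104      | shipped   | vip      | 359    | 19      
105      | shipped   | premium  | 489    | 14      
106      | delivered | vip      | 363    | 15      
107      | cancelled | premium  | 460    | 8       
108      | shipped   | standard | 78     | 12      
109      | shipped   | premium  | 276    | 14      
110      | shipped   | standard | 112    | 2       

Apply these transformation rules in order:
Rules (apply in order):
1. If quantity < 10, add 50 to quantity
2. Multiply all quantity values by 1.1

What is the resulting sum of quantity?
335.5

Step 1: Apply Rule 1 - Add 50 to records with quantity < 10
  - 4 records affected: 21 + (4 × 50) = 221
  - Unaffected records: 84
  - Sum after Rule 1: 305
Step 2: Apply Rule 2 - Multiply all by 1.1
  - 305 × 1.1 = 335.5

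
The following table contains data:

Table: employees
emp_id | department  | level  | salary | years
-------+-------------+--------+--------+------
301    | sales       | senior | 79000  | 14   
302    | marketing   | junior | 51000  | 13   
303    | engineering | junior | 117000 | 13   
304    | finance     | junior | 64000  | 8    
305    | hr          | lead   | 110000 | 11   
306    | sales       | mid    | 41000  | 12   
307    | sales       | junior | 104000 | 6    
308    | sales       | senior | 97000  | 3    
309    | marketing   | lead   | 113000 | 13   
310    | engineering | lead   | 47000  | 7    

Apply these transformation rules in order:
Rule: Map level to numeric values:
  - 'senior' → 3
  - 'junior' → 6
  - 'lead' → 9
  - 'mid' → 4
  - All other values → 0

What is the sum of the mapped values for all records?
61

Step 1: Apply mapping to each record
Step 2: Count by status:
  'senior': 2 records × 3 = 6
  'junior': 4 records × 6 = 24
  'lead': 3 records × 9 = 27
  'mid': 1 records × 4 = 4
Step 3: Sum all mapped values = 61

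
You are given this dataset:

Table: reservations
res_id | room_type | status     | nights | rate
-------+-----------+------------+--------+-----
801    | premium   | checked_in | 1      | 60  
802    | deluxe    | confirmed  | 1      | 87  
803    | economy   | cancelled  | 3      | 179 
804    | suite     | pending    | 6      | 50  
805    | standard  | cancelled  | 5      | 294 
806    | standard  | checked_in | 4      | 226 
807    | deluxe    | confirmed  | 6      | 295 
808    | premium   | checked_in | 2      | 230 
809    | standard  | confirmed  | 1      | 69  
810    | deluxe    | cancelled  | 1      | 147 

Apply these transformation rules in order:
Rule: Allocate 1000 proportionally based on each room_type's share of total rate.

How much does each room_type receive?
deluxe: 323.15, economy: 109.35, premium: 177.15, standard: 359.8, suite: 30.54

Step 1: Calculate total rate = 1637
Step 2: Calculate each room_type's proportion:
  deluxe: 529/1637 = 32.32% → 323.15
  economy: 179/1637 = 10.93% → 109.35
  premium: 290/1637 = 17.72% → 177.15
  standard: 589/1637 = 35.98% → 359.8
  suite: 50/1637 = 3.05% → 30.54
Step 3: Verify: sum of allocations ≈ 1000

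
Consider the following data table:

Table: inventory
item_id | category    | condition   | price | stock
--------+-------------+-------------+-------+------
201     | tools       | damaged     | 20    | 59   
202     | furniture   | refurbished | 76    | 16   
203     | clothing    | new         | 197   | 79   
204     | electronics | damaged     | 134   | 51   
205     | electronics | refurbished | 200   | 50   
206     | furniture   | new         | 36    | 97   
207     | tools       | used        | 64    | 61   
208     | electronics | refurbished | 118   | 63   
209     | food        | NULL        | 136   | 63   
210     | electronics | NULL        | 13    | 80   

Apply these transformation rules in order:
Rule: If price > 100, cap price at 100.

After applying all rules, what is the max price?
100

Step 1: Original maximum price = 200
Step 2: Apply cap at 100
Step 3: 5 records had price > 100 and were capped
Step 4: Maximum after transformation = 100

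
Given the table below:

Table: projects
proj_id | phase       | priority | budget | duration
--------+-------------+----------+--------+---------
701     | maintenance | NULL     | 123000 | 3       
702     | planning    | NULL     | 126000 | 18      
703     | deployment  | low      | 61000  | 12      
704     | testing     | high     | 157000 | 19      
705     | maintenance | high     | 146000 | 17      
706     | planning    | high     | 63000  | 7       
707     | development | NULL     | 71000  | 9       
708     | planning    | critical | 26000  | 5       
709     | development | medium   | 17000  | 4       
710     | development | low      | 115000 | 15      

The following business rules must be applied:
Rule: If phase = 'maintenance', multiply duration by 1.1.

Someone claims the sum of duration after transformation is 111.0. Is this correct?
Yes, the result is correct.

Step 1: Calculate the correct sum after transformation
Step 2: Apply multiplier 1.1 to records where phase = 'maintenance'
Step 3: Correct result = 111.0
Step 4: Claimed result = 111.0
Step 5: 111.0 = 111.0 ✓
Conclusion: The claimed result is correct.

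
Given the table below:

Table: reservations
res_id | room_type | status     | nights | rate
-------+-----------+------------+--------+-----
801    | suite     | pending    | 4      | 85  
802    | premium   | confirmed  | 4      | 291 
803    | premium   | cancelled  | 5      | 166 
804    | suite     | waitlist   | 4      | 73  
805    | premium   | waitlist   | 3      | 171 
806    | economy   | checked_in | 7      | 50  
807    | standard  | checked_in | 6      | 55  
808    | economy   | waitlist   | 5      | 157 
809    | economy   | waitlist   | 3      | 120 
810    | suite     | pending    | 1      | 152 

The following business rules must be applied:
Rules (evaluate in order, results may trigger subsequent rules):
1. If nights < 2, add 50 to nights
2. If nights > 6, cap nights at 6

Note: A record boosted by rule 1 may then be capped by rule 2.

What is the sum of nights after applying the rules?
46

Step 1: Apply rule 1 to records with nights < 2
  - 1 records get bonus of 50
  - Of these, 1 records then exceed 6 and get capped
Step 2: Apply rule 2 to records with nights > 6
  - 1 records (original) are capped
Step 3: Calculate final sum = 46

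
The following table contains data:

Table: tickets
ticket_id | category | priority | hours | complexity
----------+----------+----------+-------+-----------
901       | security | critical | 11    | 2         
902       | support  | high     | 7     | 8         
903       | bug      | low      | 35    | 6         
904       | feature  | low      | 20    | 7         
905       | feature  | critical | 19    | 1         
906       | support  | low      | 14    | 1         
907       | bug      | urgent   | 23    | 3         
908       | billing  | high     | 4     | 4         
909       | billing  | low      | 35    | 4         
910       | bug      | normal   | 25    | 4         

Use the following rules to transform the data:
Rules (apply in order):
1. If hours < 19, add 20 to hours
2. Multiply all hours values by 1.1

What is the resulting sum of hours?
300.3

Step 1: Apply Rule 1 - Add 20 to records with hours < 19
  - 4 records affected: 36 + (4 × 20) = 116
  - Unaffected records: 157
  - Sum after Rule 1: 273
Step 2: Apply Rule 2 - Multiply all by 1.1
  - 273 × 1.1 = 300.3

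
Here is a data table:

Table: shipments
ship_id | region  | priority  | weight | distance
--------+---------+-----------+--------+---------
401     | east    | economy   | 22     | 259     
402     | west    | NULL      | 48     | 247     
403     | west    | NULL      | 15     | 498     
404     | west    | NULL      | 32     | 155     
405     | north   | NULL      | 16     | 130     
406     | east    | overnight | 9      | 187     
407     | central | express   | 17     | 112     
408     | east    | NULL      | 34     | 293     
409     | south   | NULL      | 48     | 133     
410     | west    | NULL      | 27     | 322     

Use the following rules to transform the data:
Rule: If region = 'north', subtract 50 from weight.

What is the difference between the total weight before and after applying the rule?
50

Step 1: Original sum of weight = 268
Step 2: 1 records have region = 'north'
Step 3: Each affected record changes by -50
Step 4: Total change = 1 × -50 = -50
Step 5: New sum = 268 + -50 = 218
Step 6: Difference = |218 - 268| = 50
        (Sum decreased by 50)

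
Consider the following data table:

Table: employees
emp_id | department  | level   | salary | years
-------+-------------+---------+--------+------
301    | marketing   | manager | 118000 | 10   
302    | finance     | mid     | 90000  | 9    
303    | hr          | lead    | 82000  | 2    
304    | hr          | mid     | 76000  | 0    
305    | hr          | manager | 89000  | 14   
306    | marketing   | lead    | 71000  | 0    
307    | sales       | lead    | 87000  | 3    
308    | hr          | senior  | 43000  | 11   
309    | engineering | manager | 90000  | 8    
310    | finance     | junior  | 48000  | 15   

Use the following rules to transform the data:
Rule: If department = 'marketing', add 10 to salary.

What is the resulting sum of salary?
794020

Step 1: Count records where department = 'marketing': 2
Step 2: Total bonus added: 2 × 10 = 20
Step 3: Original sum of salary: 794000
Step 4: Final sum = 794000 + 20 = 794020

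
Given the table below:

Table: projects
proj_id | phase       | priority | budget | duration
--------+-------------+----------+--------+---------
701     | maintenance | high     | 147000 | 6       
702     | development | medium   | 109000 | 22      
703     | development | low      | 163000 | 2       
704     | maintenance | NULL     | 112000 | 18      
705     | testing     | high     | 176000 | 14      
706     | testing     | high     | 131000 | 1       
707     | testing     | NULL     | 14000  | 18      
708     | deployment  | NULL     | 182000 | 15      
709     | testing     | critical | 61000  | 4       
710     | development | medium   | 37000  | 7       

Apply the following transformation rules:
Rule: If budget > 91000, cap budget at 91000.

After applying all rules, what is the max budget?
91000

Step 1: Original maximum budget = 182000
Step 2: Apply cap at 91000
Step 3: 7 records had budget > 91000 and were capped
Step 4: Maximum after transformation = 91000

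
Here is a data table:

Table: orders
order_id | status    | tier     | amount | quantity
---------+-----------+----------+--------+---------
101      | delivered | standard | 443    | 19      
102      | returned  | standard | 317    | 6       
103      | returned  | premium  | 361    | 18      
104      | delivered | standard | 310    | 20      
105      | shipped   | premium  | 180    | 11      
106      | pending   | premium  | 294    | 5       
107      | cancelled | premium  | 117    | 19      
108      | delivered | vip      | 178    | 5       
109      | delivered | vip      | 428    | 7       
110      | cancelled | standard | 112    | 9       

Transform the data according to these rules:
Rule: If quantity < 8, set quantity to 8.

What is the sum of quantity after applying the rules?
128

Step 1: 4 records have quantity < 8
Step 2: These records originally summed to 23
Step 3: After setting to minimum: 4 × 8 = 32
Step 4: Unaffected records sum: 96
Step 5: Final sum = 32 + 96 = 128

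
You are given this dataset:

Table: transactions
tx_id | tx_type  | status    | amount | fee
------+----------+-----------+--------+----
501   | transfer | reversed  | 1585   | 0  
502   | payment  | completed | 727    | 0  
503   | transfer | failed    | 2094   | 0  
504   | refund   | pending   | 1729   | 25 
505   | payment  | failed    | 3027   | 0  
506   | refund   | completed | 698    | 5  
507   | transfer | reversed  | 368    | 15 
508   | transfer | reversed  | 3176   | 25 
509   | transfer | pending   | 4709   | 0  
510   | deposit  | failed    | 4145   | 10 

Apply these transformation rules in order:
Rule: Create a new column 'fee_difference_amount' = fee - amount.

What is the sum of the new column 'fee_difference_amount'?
-22178

Step 1: For each record, compute fee - amount
Example calculations:
  0 - 1585 = -1585
  0 - 727 = -727
  0 - 2094 = -2094
  ...
Step 2: Sum all derived values
Step 3: Total = -22178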